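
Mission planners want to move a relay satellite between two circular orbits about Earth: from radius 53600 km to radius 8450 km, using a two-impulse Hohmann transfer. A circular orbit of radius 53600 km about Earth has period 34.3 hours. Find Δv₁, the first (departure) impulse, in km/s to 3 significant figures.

Δv₁ = 1.30 km/s

From Kepler's third law T² = 4π²r³/μ at r = 53600 km, T = 34.3 hours = 34.3 × 3600 s = 1.2348×10^5 s: μ = 4π²r³/T² = 3.98713×10^5 km³/s².
The Hohmann ellipse has a_t = (r₁ + r₂)/2 = 31025 km.
Circular speed at r = 53600 km: v_c = √(μ/r) = 2.727 km/s.
Transfer-orbit speed at the same r (vis-viva, a = a_t): v_t = √[μ(2/r − 1/a_t)] = 1.423 km/s.
Δv₁ = |v_t − v_c| = |1.423 − 2.727| = 1.304 km/s.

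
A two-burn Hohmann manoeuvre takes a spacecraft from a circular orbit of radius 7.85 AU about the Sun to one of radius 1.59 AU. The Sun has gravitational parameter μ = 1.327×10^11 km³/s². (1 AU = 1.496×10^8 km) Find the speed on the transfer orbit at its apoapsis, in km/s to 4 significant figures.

In km: r₁ = 7.85 × 1.496×10^8 = 1.17436×10^9 km; r₂ = 1.59 × 1.496×10^8 = 2.37864×10^8 km.
Semi-major axis of the transfer orbit: a_t = (1.17436×10^9 + 2.37864×10^8)/2 = 7.06112×10^8 km.
At apoapsis, r = 1.17436×10^9 km.
Vis-viva: v = √[μ(2/r − 1/a_t)] = √[1.327×10^11 × (2/1.17436×10^9 − 1/7.06112×10^8)] = 6.170 km/s.

v = 6.170 km/s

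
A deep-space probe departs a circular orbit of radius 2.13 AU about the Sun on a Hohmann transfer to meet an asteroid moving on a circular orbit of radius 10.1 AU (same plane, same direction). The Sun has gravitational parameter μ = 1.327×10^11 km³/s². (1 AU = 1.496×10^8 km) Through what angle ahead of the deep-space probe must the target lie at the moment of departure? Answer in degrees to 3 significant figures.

φ = 95.2°

In km: r₁ = 2.13 × 1.496×10^8 = 3.18648×10^8 km; r₂ = 10.1 × 1.496×10^8 = 1.51096×10^9 km.
The Hohmann ellipse has a_t = (r₁ + r₂)/2 = 9.14804×10^8 km.
Transfer time t = π√(a_t³/μ) = 2.386×10^8 s.
Target angular speed ω₂ = √(μ/r₂³) = 6.202×10^-9 rad/s.
Angle swept by the target during transfer: ω₂·t = 1.480 rad = 84.80°.
The deep-space probe traverses 180° on the transfer ellipse, so the target must lead by 180° − 84.80° = 95.2°.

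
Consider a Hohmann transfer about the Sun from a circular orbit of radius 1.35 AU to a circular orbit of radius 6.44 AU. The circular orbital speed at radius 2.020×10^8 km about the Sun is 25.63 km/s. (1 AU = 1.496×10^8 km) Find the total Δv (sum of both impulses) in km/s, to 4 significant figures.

Δv = 12.15 km/s

From the circular-orbit relation v² = μ/r at r = 2.020×10^8 km: μ = v²r = (25.63)² × 2.020×10^8 = 1.32693×10^11 km³/s².
In km: r₁ = 1.35 × 1.496×10^8 = 2.0196×10^8 km; r₂ = 6.44 × 1.496×10^8 = 9.63424×10^8 km.
The Hohmann ellipse has a_t = (r₁ + r₂)/2 = 5.82692×10^8 km.
At r₁ the circular-orbit speed is v₁ = √(μ/r₁) = 25.633 km/s.
Transfer-orbit speed at r₁ (vis-viva): v_p = √[μ(2/r₁ − 1/a_t)] = 32.960 km/s.
First burn Δv₁ = |v_p − v₁| = 7.327 km/s.
At r₂, v₂ = √(μ/r₂) = 11.736 km/s.
Transfer-orbit speed at r₂: v_a = √[μ(2/r₂ − 1/a_t)] = 6.9092 km/s.
Second burn Δv₂ = |v₂ − v_a| = 4.827 km/s.
Total Δv = Δv₁ + Δv₂ = 12.15 km/s.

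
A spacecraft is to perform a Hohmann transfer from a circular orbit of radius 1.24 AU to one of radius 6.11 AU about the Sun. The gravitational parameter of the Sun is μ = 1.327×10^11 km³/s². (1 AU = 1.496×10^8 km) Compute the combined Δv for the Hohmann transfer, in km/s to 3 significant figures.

Δv = 12.8 km/s

In km: r₁ = 1.24 × 1.496×10^8 = 1.85504×10^8 km; r₂ = 6.11 × 1.496×10^8 = 9.14056×10^8 km.
Semi-major axis of the transfer orbit: a_t = (1.85504×10^8 + 9.14056×10^8)/2 = 5.4978×10^8 km.
At r₁ the circular-orbit speed is v₁ = √(μ/r₁) = 26.746 km/s.
Transfer-orbit speed at r₁ (v² = μ(2/r − 1/a)): v_p = √[μ(2/r₁ − 1/a_t)] = 34.487 km/s.
First burn Δv₁ = |v_p − v₁| = 7.741 km/s.
At r₂, v₂ = √(μ/r₂) = 12.049 km/s.
Transfer-orbit speed at r₂: v_a = √[μ(2/r₂ − 1/a_t)] = 6.9989 km/s.
Second burn Δv₂ = |v₂ − v_a| = 5.050 km/s.
Δv = Δv₁ + Δv₂ = 7.741 + 5.050 = 12.79 km/s.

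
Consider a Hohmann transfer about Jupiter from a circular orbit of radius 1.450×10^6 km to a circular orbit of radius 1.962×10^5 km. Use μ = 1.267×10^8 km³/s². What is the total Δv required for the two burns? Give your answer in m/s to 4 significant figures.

Semi-major axis of the transfer orbit: a_t = (1.450×10^6 + 1.962×10^5)/2 = 8.231×10^5 km.
At r₁ the circular-orbit speed is v₁ = √(μ/r₁) = 9.348 km/s.
Transfer-orbit speed at r₁ (vis-viva equation): v_a = √[μ(2/r₁ − 1/a_t)] = 4.564 km/s.
First burn Δv₁ = |v_a − v₁| = 4.784 km/s.
Circular speed at r₂: v₂ = √(μ/r₂) = 25.412 km/s.
Transfer-orbit speed at r₂: v_p = √[μ(2/r₂ − 1/a_t)] = 33.728 km/s.
Second burn Δv₂ = |v₂ − v_p| = 8.316 km/s.
Total Δv = Δv₁ + Δv₂ = 13.10 km/s.

Δv = 13100 m/s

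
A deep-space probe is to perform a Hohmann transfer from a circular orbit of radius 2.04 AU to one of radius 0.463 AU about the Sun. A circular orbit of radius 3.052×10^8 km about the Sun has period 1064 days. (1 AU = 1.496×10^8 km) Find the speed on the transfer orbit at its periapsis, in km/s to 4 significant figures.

From Kepler's third law T² = 4π²r³/μ at r = 3.052×10^8 km, T = 1064 days = 1064 × 86400 s = 9.19296×10^7 s: μ = 4π²r³/T² = 1.32801×10^11 km³/s².
In km: r₁ = 2.04 × 1.496×10^8 = 3.05184×10^8 km; r₂ = 0.463 × 1.496×10^8 = 6.92648×10^7 km.
Transfer-ellipse semi-major axis a_t = (r₁ + r₂)/2 = (3.05184×10^8 + 6.92648×10^7)/2 = 1.872244×10^8 km.
The periapsis of the transfer ellipse is at r = 6.92648×10^7 km.
Vis-viva: v = √[μ(2/r − 1/a_t)] = √[1.32801×10^11 × (2/6.92648×10^7 − 1/1.872244×10^8)] = 55.90 km/s.

v = 55.90 km/s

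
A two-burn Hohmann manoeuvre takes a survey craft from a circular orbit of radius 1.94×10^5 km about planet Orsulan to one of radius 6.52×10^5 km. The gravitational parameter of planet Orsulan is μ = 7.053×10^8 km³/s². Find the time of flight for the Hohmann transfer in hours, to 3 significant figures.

t = 9.04 hours

Transfer-ellipse semi-major axis a_t = (r₁ + r₂)/2 = (1.940×10^5 + 6.520×10^5)/2 = 4.230×10^5 km.
Transfer time t = π√(a_t³/μ) = π√((4.230×10^5)³ / 7.053×10^8) = 32540 s.
Converting: 32540 s ÷ 3600 s/hour = 9.04 hours.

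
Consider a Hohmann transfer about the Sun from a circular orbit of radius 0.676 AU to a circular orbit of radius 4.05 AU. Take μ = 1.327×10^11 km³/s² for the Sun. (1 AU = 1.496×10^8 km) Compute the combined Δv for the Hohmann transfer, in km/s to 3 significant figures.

Δv = 18.1 km/s

In km: r₁ = 0.676 × 1.496×10^8 = 1.011296×10^8 km; r₂ = 4.05 × 1.496×10^8 = 6.0588×10^8 km.
The Hohmann ellipse has a_t = (r₁ + r₂)/2 = 3.535048×10^8 km.
At r₁ the circular-orbit speed is v₁ = √(μ/r₁) = 36.22 km/s.
On the transfer ellipse at r₁, vis-viva equation gives v_p = √[μ(2/r₁ − 1/a_t)] = 47.42 km/s.
First burn Δv₁ = |v_p − v₁| = 11.20 km/s.
Circular speed at r₂: v₂ = √(μ/r₂) = 14.80 km/s.
Transfer-orbit speed at r₂: v_a = √[μ(2/r₂ − 1/a_t)] = 7.916 km/s.
Second burn Δv₂ = |v₂ − v_a| = 6.884 km/s.
Total Δv = Δv₁ + Δv₂ = 18.08 km/s.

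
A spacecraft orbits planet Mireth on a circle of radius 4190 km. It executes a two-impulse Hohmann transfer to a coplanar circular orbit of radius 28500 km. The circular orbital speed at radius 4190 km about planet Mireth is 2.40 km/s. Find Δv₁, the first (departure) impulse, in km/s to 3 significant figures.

From the circular-orbit relation v² = μ/r at r = 4190 km: μ = v²r = (2.40)² × 4190 = 24134.4 km³/s².
Transfer-ellipse semi-major axis a_t = (r₁ + r₂)/2 = (4190 + 28500)/2 = 16345 km.
Circular speed at r = 4190 km: v_c = √(μ/r) = 2.4000 km/s.
Transfer-orbit speed at the same r (vis-viva, a = a_t): v_t = √[μ(2/r − 1/a_t)] = 3.1691 km/s.
Δv₁ = |v_t − v_c| = |3.1691 − 2.4000| = 0.7691 km/s.

Δv₁ = 0.769 km/s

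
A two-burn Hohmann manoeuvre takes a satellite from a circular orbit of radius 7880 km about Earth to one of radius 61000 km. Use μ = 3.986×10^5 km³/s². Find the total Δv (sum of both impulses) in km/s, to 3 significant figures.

Δv = 3.69 km/s

The Hohmann ellipse has a_t = (r₁ + r₂)/2 = 34440 km.
At r₁ the circular-orbit speed is v₁ = √(μ/r₁) = 7.112 km/s.
Transfer-orbit speed at r₁ (v² = μ(2/r − 1/a)): v_p = √[μ(2/r₁ − 1/a_t)] = 9.465 km/s.
First burn Δv₁ = |v_p − v₁| = 2.353 km/s.
At r₂, v₂ = √(μ/r₂) = 2.5563 km/s.
Transfer-orbit speed at r₂: v_a = √[μ(2/r₂ − 1/a_t)] = 1.2227 km/s.
Second burn Δv₂ = |v₂ − v_a| = 1.334 km/s.
Δv = Δv₁ + Δv₂ = 2.353 + 1.334 = 3.687 km/s.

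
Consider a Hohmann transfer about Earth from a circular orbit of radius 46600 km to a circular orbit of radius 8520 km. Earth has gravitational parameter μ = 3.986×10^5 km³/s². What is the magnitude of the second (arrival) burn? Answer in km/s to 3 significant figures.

The Hohmann ellipse has a_t = (r₁ + r₂)/2 = 27560 km.
On the circular orbit at r = 8520 km, v_c = √(μ/r) = 6.840 km/s.
Vis-viva on the transfer ellipse at r = 8520 km gives v_t = √[μ(2/r − 1/a_t)] = 8.894 km/s.
Δv₂ = |v_t − v_c| = |8.894 − 6.840| = 2.054 km/s.

Δv₂ = 2.05 km/s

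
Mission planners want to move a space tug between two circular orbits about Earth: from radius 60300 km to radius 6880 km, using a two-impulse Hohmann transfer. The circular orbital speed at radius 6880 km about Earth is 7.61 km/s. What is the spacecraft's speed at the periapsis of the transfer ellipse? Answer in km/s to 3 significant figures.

v = 10.2 km/s

From the circular-orbit relation v² = μ/r at r = 6880 km: μ = v²r = (7.61)² × 6880 = 3.98435×10^5 km³/s².
Semi-major axis of the transfer orbit: a_t = (60300 + 6880)/2 = 33590 km.
At periapsis, r = 6880 km.
Vis-viva: v = √[μ(2/r − 1/a_t)] = √[3.98435×10^5 × (2/6880 − 1/33590)] = 10.20 km/s.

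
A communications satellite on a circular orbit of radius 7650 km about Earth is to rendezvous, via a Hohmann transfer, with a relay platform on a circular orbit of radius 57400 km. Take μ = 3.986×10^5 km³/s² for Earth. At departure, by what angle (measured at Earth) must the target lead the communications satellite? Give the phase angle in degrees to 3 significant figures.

φ = 103°

Semi-major axis of the transfer orbit: a_t = (7650 + 57400)/2 = 32525 km.
Transfer time t = π√(a_t³/μ) = 29190 s.
The target's mean motion on its circular orbit is ω₂ = √(μ/r₂³) = 4.591×10^-5 rad/s.
Angle swept by the target during transfer: ω₂·t = 1.340 rad = 76.78°.
Arrival is 180° from departure on the ellipse, so φ = 180° − 76.78° = 103°.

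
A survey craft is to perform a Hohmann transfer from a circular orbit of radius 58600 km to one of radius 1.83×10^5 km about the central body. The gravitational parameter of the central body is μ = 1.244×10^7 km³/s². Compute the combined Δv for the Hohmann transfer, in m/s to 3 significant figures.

Δv = 5870 m/s

Semi-major axis of the transfer orbit: a_t = (58600 + 1.830×10^5)/2 = 1.208×10^5 km.
At r₁ the circular-orbit speed is v₁ = √(μ/r₁) = 14.570 km/s.
On the transfer ellipse at r₁, vis-viva gives v_p = √[μ(2/r₁ − 1/a_t)] = 17.933 km/s.
First burn Δv₁ = |v_p − v₁| = 3.363 km/s.
At r₂, v₂ = √(μ/r₂) = 8.2449 km/s.
Transfer-orbit speed at r₂: v_a = √[μ(2/r₂ − 1/a_t)] = 5.7425 km/s.
Second burn Δv₂ = |v₂ − v_a| = 2.502 km/s.
Δv = Δv₁ + Δv₂ = 3.363 + 2.502 = 5.865 km/s.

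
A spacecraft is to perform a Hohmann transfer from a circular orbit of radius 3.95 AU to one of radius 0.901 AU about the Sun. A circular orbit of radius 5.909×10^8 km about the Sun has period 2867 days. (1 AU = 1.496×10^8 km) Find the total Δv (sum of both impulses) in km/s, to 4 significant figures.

Δv = 14.52 km/s

From Kepler's third law T² = 4π²r³/μ at r = 5.909×10^8 km, T = 2867 days = 2867 × 86400 s = 2.477088×10^8 s: μ = 4π²r³/T² = 1.32745×10^11 km³/s².
In km: r₁ = 3.95 × 1.496×10^8 = 5.9092×10^8 km; r₂ = 0.901 × 1.496×10^8 = 1.347896×10^8 km.
Transfer-ellipse semi-major axis a_t = (r₁ + r₂)/2 = (5.9092×10^8 + 1.347896×10^8)/2 = 3.628548×10^8 km.
At r₁ the circular-orbit speed is v₁ = √(μ/r₁) = 14.988 km/s.
Transfer-orbit speed at r₁ (v² = μ(2/r − 1/a)): v_a = √[μ(2/r₁ − 1/a_t)] = 9.1350 km/s.
First burn Δv₁ = |v_a − v₁| = 5.853 km/s.
At r₂, v₂ = √(μ/r₂) = 31.382 km/s.
Transfer-orbit speed at r₂: v_p = √[μ(2/r₂ − 1/a_t)] = 40.048 km/s.
Second burn Δv₂ = |v₂ − v_p| = 8.666 km/s.
Total Δv = Δv₁ + Δv₂ = 14.52 km/s.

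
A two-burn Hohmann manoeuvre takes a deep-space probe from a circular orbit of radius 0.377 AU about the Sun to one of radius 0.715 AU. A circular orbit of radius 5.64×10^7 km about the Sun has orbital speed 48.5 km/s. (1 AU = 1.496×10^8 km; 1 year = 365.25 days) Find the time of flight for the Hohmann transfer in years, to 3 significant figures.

From the circular-orbit relation v² = μ/r at r = 5.64×10^7 km: μ = v²r = (48.5)² × 5.64×10^7 = 1.32667×10^11 km³/s².
In km: r₁ = 0.377 × 1.496×10^8 = 5.63992×10^7 km; r₂ = 0.715 × 1.496×10^8 = 1.06964×10^8 km.
Semi-major axis of the transfer orbit: a_t = (5.63992×10^7 + 1.06964×10^8)/2 = 8.16816×10^7 km.
Transfer time t = π√(a_t³/μ) = π√((8.16816×10^7)³ / 1.32667×10^11) = 6.367×10^6 s.
Converting: 6.367×10^6 s ÷ 3.15576×10^7 s/year (365.25 × 86400) = 0.202 years.

t = 0.202 years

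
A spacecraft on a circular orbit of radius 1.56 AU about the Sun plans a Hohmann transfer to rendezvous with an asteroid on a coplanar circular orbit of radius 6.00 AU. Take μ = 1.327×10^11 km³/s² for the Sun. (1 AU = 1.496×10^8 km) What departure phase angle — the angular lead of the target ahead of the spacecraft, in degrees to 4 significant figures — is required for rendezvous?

In km: r₁ = 1.56 × 1.496×10^8 = 2.33376×10^8 km; r₂ = 6.00 × 1.496×10^8 = 8.976×10^8 km.
Semi-major axis of the transfer orbit: a_t = (2.33376×10^8 + 8.976×10^8)/2 = 5.65488×10^8 km.
Transfer time t = π√(a_t³/μ) = 1.1597×10^8 s.
Target angular speed ω₂ = √(μ/r₂³) = 1.3546×10^-8 rad/s.
Angle swept by the target during transfer: ω₂·t = 1.571 rad = 90.01°.
Arrival is 180° from departure on the ellipse, so φ = 180° − 90.01° = 89.99°.

φ = 89.99°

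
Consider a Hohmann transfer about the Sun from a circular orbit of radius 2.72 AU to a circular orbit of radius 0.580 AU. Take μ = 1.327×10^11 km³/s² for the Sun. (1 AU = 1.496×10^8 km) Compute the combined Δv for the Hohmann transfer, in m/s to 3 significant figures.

In km: r₁ = 2.72 × 1.496×10^8 = 4.06912×10^8 km; r₂ = 0.580 × 1.496×10^8 = 8.6768×10^7 km.
The Hohmann ellipse has a_t = (r₁ + r₂)/2 = 2.4684×10^8 km.
At r₁ the circular-orbit speed is v₁ = √(μ/r₁) = 18.0586 km/s.
On the transfer ellipse at r₁, vis-viva gives v_a = √[μ(2/r₁ − 1/a_t)] = 10.7067 km/s.
First burn Δv₁ = |v_a − v₁| = 7.3519 km/s.
At r₂, v₂ = √(μ/r₂) = 39.107 km/s.
Transfer-orbit speed at r₂: v_p = √[μ(2/r₂ − 1/a_t)] = 50.211 km/s.
Second burn Δv₂ = |v₂ − v_p| = 11.104 km/s.
Δv = Δv₁ + Δv₂ = 7.3519 + 11.104 = 18.46 km/s.

Δv = 18500 m/s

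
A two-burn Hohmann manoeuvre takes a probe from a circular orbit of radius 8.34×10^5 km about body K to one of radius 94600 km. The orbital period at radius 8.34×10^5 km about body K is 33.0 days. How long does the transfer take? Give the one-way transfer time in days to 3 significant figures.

From Kepler's third law T² = 4π²r³/μ at r = 8.34×10^5 km, T = 33.0 days = 33.0 × 86400 s = 2.8512×10^6 s: μ = 4π²r³/T² = 2.81710×10^6 km³/s².
The Hohmann ellipse has a_t = (r₁ + r₂)/2 = 4.643×10^5 km.
By Kepler's third law the transfer-orbit period is T = 2π√(a_t³/μ), so t = T/2 = 5.922×10^5 s.
Converting: 5.922×10^5 s ÷ 86400 s/day = 6.85 days.

t = 6.85 days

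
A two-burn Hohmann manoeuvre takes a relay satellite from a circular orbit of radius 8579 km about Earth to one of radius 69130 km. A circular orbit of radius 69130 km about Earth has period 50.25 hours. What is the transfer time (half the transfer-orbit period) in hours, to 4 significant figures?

t = 10.59 hours

From Kepler's third law T² = 4π²r³/μ at r = 69130 km, T = 50.25 hours = 50.25 × 3600 s = 1.809×10^5 s: μ = 4π²r³/T² = 3.98550×10^5 km³/s².
Semi-major axis of the transfer orbit: a_t = (8579 + 69130)/2 = 38854.5 km.
Transfer time t = π√(a_t³/μ) = π√((38854.5)³ / 3.98550×10^5) = 38110 s.
Converting: 38110 s ÷ 3600 s/hour = 10.59 hours.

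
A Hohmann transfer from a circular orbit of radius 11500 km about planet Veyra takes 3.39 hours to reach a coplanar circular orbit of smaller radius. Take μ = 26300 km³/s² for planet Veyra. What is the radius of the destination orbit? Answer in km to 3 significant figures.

Transfer time t = 3.39 hours = 12204 s, and t = π√(a_t³/μ).
So a_t = (μ t²/π²)^(1/3) = (26300 × (12204)² / π²)^(1/3) = 7348.9 km.
Since a_t = (r₁ + r₂)/2, r₂ = 2a_t − r₁ = 2×7348.9 − 11500 = 3197.8 km.

r₂ = 3200 km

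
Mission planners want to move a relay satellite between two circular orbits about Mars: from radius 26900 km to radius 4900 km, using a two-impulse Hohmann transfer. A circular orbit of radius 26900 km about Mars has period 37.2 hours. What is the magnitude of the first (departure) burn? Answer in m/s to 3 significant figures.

Δv₁ = 561 m/s

From Kepler's third law T² = 4π²r³/μ at r = 26900 km, T = 37.2 hours = 37.2 × 3600 s = 1.3392×10^5 s: μ = 4π²r³/T² = 42847.5 km³/s².
Transfer-ellipse semi-major axis a_t = (r₁ + r₂)/2 = (26900 + 4900)/2 = 15900 km.
Circular speed at r = 26900 km: v_c = √(μ/r) = 1.2621 km/s.
Vis-viva on the transfer ellipse at r = 26900 km gives v_t = √[μ(2/r − 1/a_t)] = 0.70063 km/s.
Δv₁ = |v_t − v_c| = |0.70063 − 1.2621| = 0.5615 km/s.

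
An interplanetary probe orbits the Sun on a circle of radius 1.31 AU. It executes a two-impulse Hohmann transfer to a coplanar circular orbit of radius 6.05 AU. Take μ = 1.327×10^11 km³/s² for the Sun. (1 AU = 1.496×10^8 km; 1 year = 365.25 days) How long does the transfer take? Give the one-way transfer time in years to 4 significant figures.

In km: r₁ = 1.31 × 1.496×10^8 = 1.95976×10^8 km; r₂ = 6.05 × 1.496×10^8 = 9.0508×10^8 km.
The Hohmann ellipse has a_t = (r₁ + r₂)/2 = 5.50528×10^8 km.
Transfer time t = π√(a_t³/μ) = π√((5.50528×10^8)³ / 1.327×10^11) = 1.114×10^8 s.
Converting: 1.114×10^8 s ÷ 3.15576×10^7 s/year (365.25 × 86400) = 3.530 years.

t = 3.530 years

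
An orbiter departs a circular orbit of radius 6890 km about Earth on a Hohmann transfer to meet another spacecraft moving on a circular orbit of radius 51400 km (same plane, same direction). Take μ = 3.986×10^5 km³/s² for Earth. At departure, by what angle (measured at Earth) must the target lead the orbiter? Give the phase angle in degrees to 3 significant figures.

The Hohmann ellipse has a_t = (r₁ + r₂)/2 = 29145 km.
The half-period of the transfer ellipse is t = π√(a_t³/μ) = 24759 s.
The target's mean motion on its circular orbit is ω₂ = √(μ/r₂³) = 5.4178×10^-5 rad/s.
Angle swept by the target during transfer: ω₂·t = 1.3414 rad = 76.86°.
The orbiter traverses 180° on the transfer ellipse, so the target must lead by 180° − 76.86° = 103°.

φ = 103°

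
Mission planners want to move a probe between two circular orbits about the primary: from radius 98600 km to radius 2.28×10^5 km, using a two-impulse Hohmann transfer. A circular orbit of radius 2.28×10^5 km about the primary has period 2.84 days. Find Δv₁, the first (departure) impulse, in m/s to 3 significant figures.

Δv₁ = 1610 m/s

From Kepler's third law T² = 4π²r³/μ at r = 2.28×10^5 km, T = 2.84 days = 2.84 × 86400 s = 2.45376×10^5 s: μ = 4π²r³/T² = 7.77142×10^6 km³/s².
Semi-major axis of the transfer orbit: a_t = (98600 + 2.280×10^5)/2 = 1.633×10^5 km.
On the circular orbit at r = 98600 km, v_c = √(μ/r) = 8.878 km/s.
Transfer-orbit speed at the same r (vis-viva, a = a_t): v_t = √[μ(2/r − 1/a_t)] = 10.49 km/s.
Δv₁ = |v_t − v_c| = |10.49 − 8.878| = 1.612 km/s.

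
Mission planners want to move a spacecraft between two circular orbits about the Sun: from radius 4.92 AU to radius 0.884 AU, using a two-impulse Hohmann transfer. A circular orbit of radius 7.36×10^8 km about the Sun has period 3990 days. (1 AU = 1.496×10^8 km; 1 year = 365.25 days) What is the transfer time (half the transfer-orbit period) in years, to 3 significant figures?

From Kepler's third law T² = 4π²r³/μ at r = 7.36×10^8 km, T = 3990 days = 3990 × 86400 s = 3.44736×10^8 s: μ = 4π²r³/T² = 1.32440×10^11 km³/s².
In km: r₁ = 4.92 × 1.496×10^8 = 7.36032×10^8 km; r₂ = 0.884 × 1.496×10^8 = 1.322464×10^8 km.
Semi-major axis of the transfer orbit: a_t = (7.36032×10^8 + 1.322464×10^8)/2 = 4.341392×10^8 km.
Transfer time t = π√(a_t³/μ) = π√((4.341392×10^8)³ / 1.32440×10^11) = 7.809×10^7 s.
Converting: 7.809×10^7 s ÷ 3.15576×10^7 s/year (365.25 × 86400) = 2.47 years.

t = 2.47 years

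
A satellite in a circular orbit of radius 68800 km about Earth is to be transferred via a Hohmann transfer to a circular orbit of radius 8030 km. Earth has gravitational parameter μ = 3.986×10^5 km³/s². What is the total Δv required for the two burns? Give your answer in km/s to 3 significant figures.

Semi-major axis of the transfer orbit: a_t = (68800 + 8030)/2 = 38415 km.
Circular speed at r₁: v₁ = √(μ/r₁) = √(3.986×10^5/68800) = 2.407 km/s.
Transfer-orbit speed at r₁ (vis-viva): v_a = √[μ(2/r₁ − 1/a_t)] = 1.100 km/s.
First burn Δv₁ = |v_a − v₁| = 1.307 km/s.
At r₂, v₂ = √(μ/r₂) = 7.0455 km/s.
Transfer-orbit speed at r₂: v_p = √[μ(2/r₂ − 1/a_t)] = 9.4288 km/s.
Second burn Δv₂ = |v₂ − v_p| = 2.383 km/s.
Δv = Δv₁ + Δv₂ = 1.307 + 2.383 = 3.690 km/s.

Δv = 3.69 km/s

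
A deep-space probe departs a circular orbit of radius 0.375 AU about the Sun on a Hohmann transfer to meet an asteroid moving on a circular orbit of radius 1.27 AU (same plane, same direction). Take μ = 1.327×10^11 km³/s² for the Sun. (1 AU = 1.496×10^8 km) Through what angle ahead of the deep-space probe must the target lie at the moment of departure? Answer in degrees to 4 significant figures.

In km: r₁ = 0.375 × 1.496×10^8 = 5.610×10^7 km; r₂ = 1.27 × 1.496×10^8 = 1.89992×10^8 km.
Semi-major axis of the transfer orbit: a_t = (5.610×10^7 + 1.89992×10^8)/2 = 1.23046×10^8 km.
Transfer time t = π√(a_t³/μ) = 1.177106×10^7 s.
The target's mean motion on its circular orbit is ω₂ = √(μ/r₂³) = 1.391017×10^-7 rad/s.
Angle swept by the target during transfer: ω₂·t = 1.63737 rad = 93.81°.
Arrival is 180° from departure on the ellipse, so φ = 180° − 93.81° = 86.19°.

φ = 86.19°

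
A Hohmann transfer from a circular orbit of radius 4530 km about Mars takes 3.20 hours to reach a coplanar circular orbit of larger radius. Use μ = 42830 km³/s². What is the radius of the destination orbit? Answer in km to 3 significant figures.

Transfer time t = 3.20 hours = 11520 s, and t = π√(a_t³/μ).
So a_t = (μ t²/π²)^(1/3) = (42830 × (11520)² / π²)^(1/3) = 8319.9 km.
Since a_t = (r₁ + r₂)/2, r₂ = 2a_t − r₁ = 2×8319.9 − 4530 = 12109.8 km.

r₂ = 12100 km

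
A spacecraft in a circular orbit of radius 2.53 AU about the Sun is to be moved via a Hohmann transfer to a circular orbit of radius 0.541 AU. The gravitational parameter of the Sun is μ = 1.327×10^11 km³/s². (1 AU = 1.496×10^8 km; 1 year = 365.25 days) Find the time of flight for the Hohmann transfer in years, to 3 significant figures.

In km: r₁ = 2.53 × 1.496×10^8 = 3.78488×10^8 km; r₂ = 0.541 × 1.496×10^8 = 8.09336×10^7 km.
Transfer-ellipse semi-major axis a_t = (r₁ + r₂)/2 = (3.78488×10^8 + 8.09336×10^7)/2 = 2.297108×10^8 km.
Half the transfer-orbit period gives t = π√(a_t³/μ) = 3.0025×10^7 s.
Converting: 3.0025×10^7 s ÷ 3.15576×10^7 s/year (365.25 × 86400) = 0.951 years.

t = 0.951 years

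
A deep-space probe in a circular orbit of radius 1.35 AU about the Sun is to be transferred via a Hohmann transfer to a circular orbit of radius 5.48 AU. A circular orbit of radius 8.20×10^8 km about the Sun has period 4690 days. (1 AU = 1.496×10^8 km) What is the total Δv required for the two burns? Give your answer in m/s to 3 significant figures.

From Kepler's third law T² = 4π²r³/μ at r = 8.20×10^8 km, T = 4690 days = 4690 × 86400 s = 4.05216×10^8 s: μ = 4π²r³/T² = 1.32565×10^11 km³/s².
In km: r₁ = 1.35 × 1.496×10^8 = 2.0196×10^8 km; r₂ = 5.48 × 1.496×10^8 = 8.19808×10^8 km.
Transfer-ellipse semi-major axis a_t = (r₁ + r₂)/2 = (2.0196×10^8 + 8.19808×10^8)/2 = 5.10884×10^8 km.
At r₁ the circular-orbit speed is v₁ = √(μ/r₁) = 25.6201 km/s.
Transfer-orbit speed at r₁ (v² = μ(2/r − 1/a)): v_p = √[μ(2/r₁ − 1/a_t)] = 32.4546 km/s.
First burn Δv₁ = |v_p − v₁| = 6.8345 km/s.
At r₂, v₂ = √(μ/r₂) = 12.7162 km/s.
Transfer-orbit speed at r₂: v_a = √[μ(2/r₂ − 1/a_t)] = 7.99520 km/s.
Second burn Δv₂ = |v₂ − v_a| = 4.7210 km/s.
Δv = Δv₁ + Δv₂ = 6.8345 + 4.7210 = 11.56 km/s.

Δv = 11600 m/s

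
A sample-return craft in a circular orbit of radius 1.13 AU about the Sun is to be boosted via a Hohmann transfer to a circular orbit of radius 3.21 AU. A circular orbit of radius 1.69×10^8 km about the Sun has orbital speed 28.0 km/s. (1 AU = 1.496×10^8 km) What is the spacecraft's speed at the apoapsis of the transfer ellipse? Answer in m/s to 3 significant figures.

v = 12000 m/s

From the circular-orbit relation v² = μ/r at r = 1.69×10^8 km: μ = v²r = (28.0)² × 1.69×10^8 = 1.32496×10^11 km³/s².
In km: r₁ = 1.13 × 1.496×10^8 = 1.69048×10^8 km; r₂ = 3.21 × 1.496×10^8 = 4.80216×10^8 km.
The Hohmann ellipse has a_t = (r₁ + r₂)/2 = 3.24632×10^8 km.
The apoapsis of the transfer ellipse is at r = 4.80216×10^8 km.
From the vis-viva equation, v = √[μ(2/r − 1/a_t)] = 11.99 km/s.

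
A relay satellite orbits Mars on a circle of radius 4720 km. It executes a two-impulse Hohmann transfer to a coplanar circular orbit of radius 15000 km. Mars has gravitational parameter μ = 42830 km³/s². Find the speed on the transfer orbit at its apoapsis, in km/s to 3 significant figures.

v = 1.17 km/s

Transfer-ellipse semi-major axis a_t = (r₁ + r₂)/2 = (4720 + 15000)/2 = 9860 km.
The apoapsis of the transfer ellipse is at r = 15000 km.
From the vis-viva equation, v = √[μ(2/r − 1/a_t)] = 1.169 km/s.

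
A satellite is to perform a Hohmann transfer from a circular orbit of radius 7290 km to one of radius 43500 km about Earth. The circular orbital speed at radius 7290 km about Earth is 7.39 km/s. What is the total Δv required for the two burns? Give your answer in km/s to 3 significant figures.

Δv = 3.69 km/s

From the circular-orbit relation v² = μ/r at r = 7290 km: μ = v²r = (7.39)² × 7290 = 3.98122×10^5 km³/s².
Transfer-ellipse semi-major axis a_t = (r₁ + r₂)/2 = (7290 + 43500)/2 = 25395 km.
At r₁ the circular-orbit speed is v₁ = √(μ/r₁) = 7.390 km/s.
On the transfer ellipse at r₁, vis-viva equation gives v_p = √[μ(2/r₁ − 1/a_t)] = 9.672 km/s.
First burn Δv₁ = |v_p − v₁| = 2.282 km/s.
Circular speed at r₂: v₂ = √(μ/r₂) = 3.025 km/s.
Transfer-orbit speed at r₂: v_a = √[μ(2/r₂ − 1/a_t)] = 1.621 km/s.
Second burn Δv₂ = |v₂ − v_a| = 1.404 km/s.
Δv = Δv₁ + Δv₂ = 2.282 + 1.404 = 3.686 km/s.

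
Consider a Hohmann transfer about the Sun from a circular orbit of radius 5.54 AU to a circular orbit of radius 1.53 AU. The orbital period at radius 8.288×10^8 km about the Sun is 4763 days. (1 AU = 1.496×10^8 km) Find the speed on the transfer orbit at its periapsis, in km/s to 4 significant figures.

v = 30.14 km/s

From Kepler's third law T² = 4π²r³/μ at r = 8.288×10^8 km, T = 4763 days = 4763 × 86400 s = 4.115232×10^8 s: μ = 4π²r³/T² = 1.32715×10^11 km³/s².
In km: r₁ = 5.54 × 1.496×10^8 = 8.28784×10^8 km; r₂ = 1.53 × 1.496×10^8 = 2.28888×10^8 km.
The Hohmann ellipse has a_t = (r₁ + r₂)/2 = 5.28836×10^8 km.
At periapsis, r = 2.28888×10^8 km.
From the vis-viva equation, v = √[μ(2/r − 1/a_t)] = 30.14 km/s.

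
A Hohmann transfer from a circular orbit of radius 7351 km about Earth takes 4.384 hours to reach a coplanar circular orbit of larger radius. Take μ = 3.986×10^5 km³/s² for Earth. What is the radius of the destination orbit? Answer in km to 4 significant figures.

r₂ = 35820 km

Transfer time t = 4.384 hours = 15782.4 s, and t = π√(a_t³/μ).
So a_t = (μ t²/π²)^(1/3) = (3.986×10^5 × (15782.4)² / π²)^(1/3) = 21587 km.
Since a_t = (r₁ + r₂)/2, r₂ = 2a_t − r₁ = 2×21587 − 7351 = 35823 km.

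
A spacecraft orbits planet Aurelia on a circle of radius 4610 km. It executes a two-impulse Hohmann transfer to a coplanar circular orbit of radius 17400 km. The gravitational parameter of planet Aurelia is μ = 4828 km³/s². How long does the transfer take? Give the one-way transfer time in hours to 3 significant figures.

t = 14.5 hours

The Hohmann ellipse has a_t = (r₁ + r₂)/2 = 11005 km.
By Kepler's third law the transfer-orbit period is T = 2π√(a_t³/μ), so t = T/2 = 52200 s.
Converting: 52200 s ÷ 3600 s/hour = 14.5 hours.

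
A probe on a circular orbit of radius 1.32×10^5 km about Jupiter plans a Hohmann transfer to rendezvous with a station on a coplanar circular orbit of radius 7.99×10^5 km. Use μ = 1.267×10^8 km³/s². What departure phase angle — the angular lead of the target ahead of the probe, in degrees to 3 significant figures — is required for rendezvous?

Semi-major axis of the transfer orbit: a_t = (1.320×10^5 + 7.990×10^5)/2 = 4.655×10^5 km.
The half-period of the transfer ellipse is t = π√(a_t³/μ) = 88640 s.
The target's mean motion on its circular orbit is ω₂ = √(μ/r₂³) = 1.576×10^-5 rad/s.
Angle swept by the target during transfer: ω₂·t = 1.397 rad = 80.04°.
Arrival is 180° from departure on the ellipse, so φ = 180° − 80.04° = 100°.

φ = 100°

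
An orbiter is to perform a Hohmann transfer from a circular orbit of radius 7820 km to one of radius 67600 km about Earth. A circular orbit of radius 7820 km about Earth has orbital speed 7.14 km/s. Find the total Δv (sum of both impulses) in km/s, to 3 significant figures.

Δv = 3.74 km/s

From the circular-orbit relation v² = μ/r at r = 7820 km: μ = v²r = (7.14)² × 7820 = 3.98660×10^5 km³/s².
Transfer-ellipse semi-major axis a_t = (r₁ + r₂)/2 = (7820 + 67600)/2 = 37710 km.
Circular speed at r₁: v₁ = √(μ/r₁) = √(3.98660×10^5/7820) = 7.1400 km/s.
Transfer-orbit speed at r₁ (vis-viva equation): v_p = √[μ(2/r₁ − 1/a_t)] = 9.5597 km/s.
First burn Δv₁ = |v_p − v₁| = 2.4197 km/s.
At r₂, v₂ = √(μ/r₂) = 2.42844 km/s.
Transfer-orbit speed at r₂: v_a = √[μ(2/r₂ − 1/a_t)] = 1.10587 km/s.
Second burn Δv₂ = |v₂ − v_a| = 1.3226 km/s.
Δv = Δv₁ + Δv₂ = 2.4197 + 1.3226 = 3.742 km/s.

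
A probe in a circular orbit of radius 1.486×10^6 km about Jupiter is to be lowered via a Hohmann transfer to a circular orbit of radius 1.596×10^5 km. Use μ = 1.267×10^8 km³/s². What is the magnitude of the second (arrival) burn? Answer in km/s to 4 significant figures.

Δv₂ = 9.689 km/s

Transfer-ellipse semi-major axis a_t = (r₁ + r₂)/2 = (1.486×10^6 + 1.596×10^5)/2 = 8.228×10^5 km.
On the circular orbit at r = 1.596×10^5 km, v_c = √(μ/r) = 28.176 km/s.
Vis-viva on the transfer ellipse at r = 1.596×10^5 km gives v_t = √[μ(2/r − 1/a_t)] = 37.865 km/s.
Δv₂ = |v_t − v_c| = |37.865 − 28.176| = 9.689 km/s.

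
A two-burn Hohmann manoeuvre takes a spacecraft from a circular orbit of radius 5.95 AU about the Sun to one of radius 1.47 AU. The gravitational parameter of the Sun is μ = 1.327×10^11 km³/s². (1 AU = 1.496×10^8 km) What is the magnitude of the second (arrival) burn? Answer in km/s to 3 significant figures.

In km: r₁ = 5.95 × 1.496×10^8 = 8.9012×10^8 km; r₂ = 1.47 × 1.496×10^8 = 2.19912×10^8 km.
The Hohmann ellipse has a_t = (r₁ + r₂)/2 = 5.55016×10^8 km.
Circular speed at r = 2.19912×10^8 km: v_c = √(μ/r) = 24.565 km/s.
Vis-viva on the transfer ellipse at r = 2.19912×10^8 km gives v_t = √[μ(2/r − 1/a_t)] = 31.109 km/s.
Δv₂ = |v_t − v_c| = |31.109 − 24.565| = 6.544 km/s.

Δv₂ = 6.54 km/s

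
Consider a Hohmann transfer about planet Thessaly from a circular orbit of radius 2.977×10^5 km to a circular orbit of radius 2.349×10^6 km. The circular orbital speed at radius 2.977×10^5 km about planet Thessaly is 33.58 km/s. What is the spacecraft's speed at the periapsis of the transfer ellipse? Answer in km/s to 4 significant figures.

From the circular-orbit relation v² = μ/r at r = 2.977×10^5 km: μ = v²r = (33.58)² × 2.977×10^5 = 3.35691×10^8 km³/s².
Semi-major axis of the transfer orbit: a_t = (2.977×10^5 + 2.349×10^6)/2 = 1.32335×10^6 km.
The periapsis of the transfer ellipse is at r = 2.977×10^5 km.
Vis-viva: v = √[μ(2/r − 1/a_t)] = √[3.35691×10^8 × (2/2.977×10^5 − 1/1.32335×10^6)] = 44.74 km/s.

v = 44.74 km/s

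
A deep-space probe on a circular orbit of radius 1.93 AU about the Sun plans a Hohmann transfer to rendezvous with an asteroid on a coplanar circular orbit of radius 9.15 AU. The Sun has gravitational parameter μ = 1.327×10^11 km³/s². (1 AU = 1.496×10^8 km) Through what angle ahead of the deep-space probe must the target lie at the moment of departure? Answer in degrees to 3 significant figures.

φ = 95.2°

In km: r₁ = 1.93 × 1.496×10^8 = 2.88728×10^8 km; r₂ = 9.15 × 1.496×10^8 = 1.36884×10^9 km.
Semi-major axis of the transfer orbit: a_t = (2.88728×10^8 + 1.36884×10^9)/2 = 8.28784×10^8 km.
Transfer time t = π√(a_t³/μ) = 2.058×10^8 s.
The target's mean motion on its circular orbit is ω₂ = √(μ/r₂³) = 7.193×10^-9 rad/s.
Angle swept by the target during transfer: ω₂·t = 1.480 rad = 84.80°.
The deep-space probe traverses 180° on the transfer ellipse, so the target must lead by 180° − 84.80° = 95.2°.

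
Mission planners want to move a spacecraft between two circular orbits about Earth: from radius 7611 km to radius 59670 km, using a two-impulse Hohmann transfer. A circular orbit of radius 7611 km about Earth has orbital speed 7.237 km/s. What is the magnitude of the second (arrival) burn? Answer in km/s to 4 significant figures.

Δv₂ = 1.355 km/s

From the circular-orbit relation v² = μ/r at r = 7611 km: μ = v²r = (7.237)² × 7611 = 3.98620×10^5 km³/s².
The Hohmann ellipse has a_t = (r₁ + r₂)/2 = 33640.5 km.
On the circular orbit at r = 59670 km, v_c = √(μ/r) = 2.5846 km/s.
Transfer-orbit speed at the same r (vis-viva, a = a_t): v_t = √[μ(2/r − 1/a_t)] = 1.2294 km/s.
Δv₂ = |v_t − v_c| = |1.2294 − 2.5846| = 1.355 km/s.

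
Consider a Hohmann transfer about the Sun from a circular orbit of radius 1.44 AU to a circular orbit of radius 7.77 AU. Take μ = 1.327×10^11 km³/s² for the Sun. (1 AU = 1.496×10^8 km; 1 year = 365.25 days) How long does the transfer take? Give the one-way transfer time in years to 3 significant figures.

t = 4.94 years

In km: r₁ = 1.44 × 1.496×10^8 = 2.15424×10^8 km; r₂ = 7.77 × 1.496×10^8 = 1.162392×10^9 km.
The Hohmann ellipse has a_t = (r₁ + r₂)/2 = 6.88908×10^8 km.
Half the transfer-orbit period gives t = π√(a_t³/μ) = 1.559×10^8 s.
Converting: 1.559×10^8 s ÷ 3.15576×10^7 s/year (365.25 × 86400) = 4.94 years.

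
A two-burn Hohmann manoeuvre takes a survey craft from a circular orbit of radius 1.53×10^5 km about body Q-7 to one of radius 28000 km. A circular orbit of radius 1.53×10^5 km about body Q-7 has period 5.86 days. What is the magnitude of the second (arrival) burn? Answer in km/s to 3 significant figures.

Δv₂ = 1.33 km/s

From Kepler's third law T² = 4π²r³/μ at r = 1.53×10^5 km, T = 5.86 days = 5.86 × 86400 s = 5.06304×10^5 s: μ = 4π²r³/T² = 5.51584×10^5 km³/s².
The Hohmann ellipse has a_t = (r₁ + r₂)/2 = 90500 km.
On the circular orbit at r = 28000 km, v_c = √(μ/r) = 4.438 km/s.
Transfer-orbit speed at the same r (vis-viva, a = a_t): v_t = √[μ(2/r − 1/a_t)] = 5.771 km/s.
Δv₂ = |v_t − v_c| = |5.771 − 4.438| = 1.333 km/s.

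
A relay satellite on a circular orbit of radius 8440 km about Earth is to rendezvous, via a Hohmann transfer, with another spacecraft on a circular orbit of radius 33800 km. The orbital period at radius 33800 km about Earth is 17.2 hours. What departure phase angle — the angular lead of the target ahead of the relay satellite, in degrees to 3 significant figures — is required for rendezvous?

From Kepler's third law T² = 4π²r³/μ at r = 33800 km, T = 17.2 hours = 17.2 × 3600 s = 61920 s: μ = 4π²r³/T² = 3.97601×10^5 km³/s².
Semi-major axis of the transfer orbit: a_t = (8440 + 33800)/2 = 21120 km.
Transfer time t = π√(a_t³/μ) = 15292 s.
The target's mean motion on its circular orbit is ω₂ = √(μ/r₂³) = 1.0147×10^-4 rad/s.
Angle swept by the target during transfer: ω₂·t = 1.5517 rad = 88.91°.
The relay satellite traverses 180° on the transfer ellipse, so the target must lead by 180° − 88.91° = 91.1°.

φ = 91.1°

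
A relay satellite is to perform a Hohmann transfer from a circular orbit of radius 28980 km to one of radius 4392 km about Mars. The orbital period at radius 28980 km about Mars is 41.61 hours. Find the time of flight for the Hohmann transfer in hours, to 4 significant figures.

t = 9.090 hours

From Kepler's third law T² = 4π²r³/μ at r = 28980 km, T = 41.61 hours = 41.61 × 3600 s = 1.49796×10^5 s: μ = 4π²r³/T² = 42820.8 km³/s².
Transfer-ellipse semi-major axis a_t = (r₁ + r₂)/2 = (28980 + 4392)/2 = 16686 km.
Transfer time t = π√(a_t³/μ) = π√((16686)³ / 42820.8) = 32723 s.
Converting: 32723 s ÷ 3600 s/hour = 9.090 hours.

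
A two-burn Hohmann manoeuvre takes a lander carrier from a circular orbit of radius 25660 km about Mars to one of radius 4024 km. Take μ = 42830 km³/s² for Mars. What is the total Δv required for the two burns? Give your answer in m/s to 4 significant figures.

Semi-major axis of the transfer orbit: a_t = (25660 + 4024)/2 = 14842 km.
At r₁ the circular-orbit speed is v₁ = √(μ/r₁) = 1.29195 km/s.
On the transfer ellipse at r₁, vis-viva equation gives v_a = √[μ(2/r₁ − 1/a_t)] = 0.672711 km/s.
First burn Δv₁ = |v_a − v₁| = 0.6192 km/s.
Circular speed at r₂: v₂ = √(μ/r₂) = 3.2625 km/s.
Transfer-orbit speed at r₂: v_p = √[μ(2/r₂ − 1/a_t)] = 4.2897 km/s.
Second burn Δv₂ = |v₂ − v_p| = 1.027 km/s.
Total Δv = Δv₁ + Δv₂ = 1.646 km/s.

Δv = 1646 m/s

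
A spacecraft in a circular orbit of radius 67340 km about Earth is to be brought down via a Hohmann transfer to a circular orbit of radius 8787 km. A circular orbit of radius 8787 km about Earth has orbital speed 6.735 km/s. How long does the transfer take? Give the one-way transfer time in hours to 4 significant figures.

t = 10.26 hours

From the circular-orbit relation v² = μ/r at r = 8787 km: μ = v²r = (6.735)² × 8787 = 3.98580×10^5 km³/s².
The Hohmann ellipse has a_t = (r₁ + r₂)/2 = 38063.5 km.
Half the transfer-orbit period gives t = π√(a_t³/μ) = 36950 s.
Converting: 36950 s ÷ 3600 s/hour = 10.26 hours.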